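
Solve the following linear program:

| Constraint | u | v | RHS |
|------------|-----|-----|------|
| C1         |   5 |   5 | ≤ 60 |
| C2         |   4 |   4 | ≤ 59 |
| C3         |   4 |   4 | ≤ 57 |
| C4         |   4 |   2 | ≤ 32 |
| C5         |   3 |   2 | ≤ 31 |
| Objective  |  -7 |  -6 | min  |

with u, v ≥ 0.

Evaluate the objective at each vertex of the feasible region:
  z(0, 0) = 0
  z(8, 0) = -56
  z(4, 8) = -76  ←
  z(0, 12) = -72
The minimum is at u = 4, v = 8.

u = 4, v = 8, z = -76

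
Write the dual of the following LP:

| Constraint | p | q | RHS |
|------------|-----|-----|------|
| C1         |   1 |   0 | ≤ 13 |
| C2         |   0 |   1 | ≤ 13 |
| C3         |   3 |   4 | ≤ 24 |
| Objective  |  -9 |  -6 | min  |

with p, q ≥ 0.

Primal min cᵀx s.t. Ax ≤ b, x ≥ 0  →  Dual max −bᵀy s.t. Aᵀy ≥ −c, y ≥ 0.

Maximize: z = -13y1 - 13y2 - 24y3

Subject to:
  y1 + 3y3 ≥ 9
  y2 + 4y3 ≥ 6
  y1, y2, y3 ≥ 0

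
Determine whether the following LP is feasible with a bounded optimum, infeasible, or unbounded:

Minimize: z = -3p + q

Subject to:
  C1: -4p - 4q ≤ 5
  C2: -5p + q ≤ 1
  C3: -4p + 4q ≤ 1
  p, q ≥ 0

Unbounded (objective can decrease without bound)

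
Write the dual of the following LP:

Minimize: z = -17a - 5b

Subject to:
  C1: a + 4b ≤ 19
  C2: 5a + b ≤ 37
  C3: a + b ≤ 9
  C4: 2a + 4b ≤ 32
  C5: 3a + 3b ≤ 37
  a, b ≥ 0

Primal min cᵀx s.t. Ax ≤ b, x ≥ 0  →  Dual max −bᵀy s.t. Aᵀy ≥ −c, y ≥ 0.

Maximize: z = -19y1 - 37y2 - 9y3 - 32y4 - 37y5

Subject to:
  y1 + 5y2 + y3 + 2y4 + 3y5 ≥ 17
  4y1 + y2 + y3 + 4y4 + 3y5 ≥ 5
  y1, y2, y3, y4, y5 ≥ 0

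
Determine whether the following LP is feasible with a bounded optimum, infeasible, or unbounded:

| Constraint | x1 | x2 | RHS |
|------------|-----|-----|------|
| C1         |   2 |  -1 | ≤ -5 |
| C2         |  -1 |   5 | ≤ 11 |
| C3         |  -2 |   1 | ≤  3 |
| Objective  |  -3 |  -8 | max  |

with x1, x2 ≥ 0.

Infeasible (no feasible solution exists)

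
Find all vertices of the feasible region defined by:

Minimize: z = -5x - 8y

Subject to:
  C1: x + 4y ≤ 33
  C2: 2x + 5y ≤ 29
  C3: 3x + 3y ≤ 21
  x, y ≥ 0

(0, 0), (7, 0), (2, 5), (0, 5.8)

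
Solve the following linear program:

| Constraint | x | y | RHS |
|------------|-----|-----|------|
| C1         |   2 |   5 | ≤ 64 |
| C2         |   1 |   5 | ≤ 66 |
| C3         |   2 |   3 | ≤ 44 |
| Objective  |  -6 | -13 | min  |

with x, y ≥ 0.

Evaluate the objective at each vertex of the feasible region:
  z(0, 0) = 0
  z(22, 0) = -132
  z(7, 10) = -172  ←
  z(0, 12.8) = -166.4
The minimum is at x = 7, y = 10.

x = 7, y = 10, z = -172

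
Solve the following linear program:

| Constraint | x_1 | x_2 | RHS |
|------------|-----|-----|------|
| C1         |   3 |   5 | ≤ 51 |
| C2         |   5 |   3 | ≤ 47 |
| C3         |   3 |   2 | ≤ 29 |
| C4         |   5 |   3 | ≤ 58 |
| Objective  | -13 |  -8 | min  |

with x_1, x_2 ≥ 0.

Evaluate the objective at each vertex of the feasible region:
  z(0, 0) = 0
  z(9.4, 0) = -122.2
  z(7, 4) = -123  ←
  z(4.778, 7.333) = -120.8
  z(0, 10.2) = -81.6
The minimum is at x_1 = 7, x_2 = 4.

x_1 = 7, x_2 = 4, z = -123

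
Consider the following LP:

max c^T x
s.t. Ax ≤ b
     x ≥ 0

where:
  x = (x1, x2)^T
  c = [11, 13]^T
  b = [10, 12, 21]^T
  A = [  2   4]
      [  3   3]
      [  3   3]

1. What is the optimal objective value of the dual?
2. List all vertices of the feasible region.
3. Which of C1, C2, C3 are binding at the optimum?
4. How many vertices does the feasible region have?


1. 46
2. (0, 0), (4, 0), (3, 1), (0, 2.5)
3. C1, C2
4. 4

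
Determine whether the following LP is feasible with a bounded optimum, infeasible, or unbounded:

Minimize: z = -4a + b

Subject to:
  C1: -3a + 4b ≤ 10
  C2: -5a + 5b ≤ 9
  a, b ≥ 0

Unbounded (objective can decrease without bound)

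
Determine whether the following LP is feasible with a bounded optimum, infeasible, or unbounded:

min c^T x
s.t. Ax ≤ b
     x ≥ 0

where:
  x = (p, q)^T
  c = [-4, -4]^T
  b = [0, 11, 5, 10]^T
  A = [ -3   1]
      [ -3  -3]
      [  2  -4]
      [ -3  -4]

Unbounded (objective can decrease without bound)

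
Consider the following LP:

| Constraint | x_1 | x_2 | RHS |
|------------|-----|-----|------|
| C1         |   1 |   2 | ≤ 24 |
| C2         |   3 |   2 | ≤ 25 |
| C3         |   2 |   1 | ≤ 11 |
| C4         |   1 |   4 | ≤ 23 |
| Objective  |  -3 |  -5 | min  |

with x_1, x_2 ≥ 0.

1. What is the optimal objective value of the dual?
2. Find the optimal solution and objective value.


1. -34
2. x_1 = 3, x_2 = 5, z = -34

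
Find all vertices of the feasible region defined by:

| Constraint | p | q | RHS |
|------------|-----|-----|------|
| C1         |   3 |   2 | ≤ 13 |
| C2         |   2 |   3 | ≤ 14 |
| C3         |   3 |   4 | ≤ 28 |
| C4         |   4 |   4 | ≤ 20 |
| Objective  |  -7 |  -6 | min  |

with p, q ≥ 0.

(0, 0), (4.333, 0), (3, 2), (1, 4), (0, 4.667)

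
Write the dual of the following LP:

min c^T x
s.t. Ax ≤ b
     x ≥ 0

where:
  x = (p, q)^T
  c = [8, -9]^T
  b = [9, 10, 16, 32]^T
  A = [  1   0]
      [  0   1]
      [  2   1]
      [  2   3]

Primal min cᵀx s.t. Ax ≤ b, x ≥ 0  →  Dual max −bᵀy s.t. Aᵀy ≥ −c, y ≥ 0.

Maximize: z = -9y1 - 10y2 - 16y3 - 32y4

Subject to:
  y1 + 2y3 + 2y4 ≥ -8
  y2 + y3 + 3y4 ≥ 9
  y1, y2, y3, y4 ≥ 0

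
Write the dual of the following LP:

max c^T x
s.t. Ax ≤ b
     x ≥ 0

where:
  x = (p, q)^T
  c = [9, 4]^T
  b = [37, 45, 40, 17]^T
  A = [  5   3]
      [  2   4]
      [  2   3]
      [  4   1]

Primal max cᵀx s.t. Ax ≤ b, x ≥ 0  →  Dual min bᵀy s.t. Aᵀy ≥ c, y ≥ 0.

Minimize: z = 37y1 + 45y2 + 40y3 + 17y4

Subject to:
  5y1 + 2y2 + 2y3 + 4y4 ≥ 9
  3y1 + 4y2 + 3y3 + y4 ≥ 4
  y1, y2, y3, y4 ≥ 0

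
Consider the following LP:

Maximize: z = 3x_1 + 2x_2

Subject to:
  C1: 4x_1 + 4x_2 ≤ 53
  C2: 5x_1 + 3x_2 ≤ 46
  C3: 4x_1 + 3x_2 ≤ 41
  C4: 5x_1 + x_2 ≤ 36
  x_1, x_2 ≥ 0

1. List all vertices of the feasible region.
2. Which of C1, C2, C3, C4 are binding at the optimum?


1. (0, 0), (7.2, 0), (6.2, 5), (5, 7), (1.25, 12), (0, 13.25)
2. C2, C3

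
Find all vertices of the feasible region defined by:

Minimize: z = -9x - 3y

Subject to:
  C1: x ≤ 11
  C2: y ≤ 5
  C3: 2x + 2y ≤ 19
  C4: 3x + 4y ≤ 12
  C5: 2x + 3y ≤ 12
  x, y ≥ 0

(0, 0), (4, 0), (0, 3)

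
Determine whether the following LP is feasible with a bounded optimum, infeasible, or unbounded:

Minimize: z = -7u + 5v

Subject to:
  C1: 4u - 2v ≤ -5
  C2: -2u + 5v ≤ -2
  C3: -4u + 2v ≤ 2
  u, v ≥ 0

Infeasible (no feasible solution exists)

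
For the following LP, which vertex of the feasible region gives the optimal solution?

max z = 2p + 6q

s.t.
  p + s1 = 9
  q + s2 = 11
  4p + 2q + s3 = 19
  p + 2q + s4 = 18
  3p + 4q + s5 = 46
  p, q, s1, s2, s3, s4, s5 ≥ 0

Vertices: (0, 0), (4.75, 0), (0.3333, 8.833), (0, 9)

Evaluate the objective at each vertex of the feasible region:
  z(0, 0) = 0
  z(4.75, 0) = 9.5
  z(0.3333, 8.833) = 53.67
  z(0, 9) = 54  ←
The maximum is at p = 0, q = 9.

(0, 9)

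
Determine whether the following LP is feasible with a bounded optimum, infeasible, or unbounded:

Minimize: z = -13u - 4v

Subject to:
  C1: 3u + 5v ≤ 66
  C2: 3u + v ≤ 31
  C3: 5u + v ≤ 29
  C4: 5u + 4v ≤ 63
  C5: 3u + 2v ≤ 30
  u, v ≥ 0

Feasible with a bounded optimal solution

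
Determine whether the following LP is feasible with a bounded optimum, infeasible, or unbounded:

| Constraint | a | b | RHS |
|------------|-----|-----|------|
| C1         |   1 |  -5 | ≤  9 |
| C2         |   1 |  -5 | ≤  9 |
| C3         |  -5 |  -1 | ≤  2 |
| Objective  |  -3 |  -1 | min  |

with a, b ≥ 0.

Unbounded (objective can decrease without bound)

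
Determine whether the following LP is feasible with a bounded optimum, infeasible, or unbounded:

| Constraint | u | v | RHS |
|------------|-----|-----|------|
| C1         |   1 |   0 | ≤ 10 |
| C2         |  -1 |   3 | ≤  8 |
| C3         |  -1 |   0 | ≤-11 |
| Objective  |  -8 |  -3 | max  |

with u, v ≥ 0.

Infeasible (no feasible solution exists)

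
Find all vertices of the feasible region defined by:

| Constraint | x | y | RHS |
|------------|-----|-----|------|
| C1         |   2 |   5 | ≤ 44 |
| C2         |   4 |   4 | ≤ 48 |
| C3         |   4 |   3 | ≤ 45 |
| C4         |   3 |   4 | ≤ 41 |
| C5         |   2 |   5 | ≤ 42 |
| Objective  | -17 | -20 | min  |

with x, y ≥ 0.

(0, 0), (11.25, 0), (9, 3), (7, 5), (5.286, 6.286), (0, 8.4)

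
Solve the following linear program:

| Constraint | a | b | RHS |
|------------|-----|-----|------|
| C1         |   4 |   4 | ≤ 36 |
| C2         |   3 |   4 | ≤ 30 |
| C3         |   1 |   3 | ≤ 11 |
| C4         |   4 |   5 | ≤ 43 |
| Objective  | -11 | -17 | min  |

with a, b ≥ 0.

Evaluate the objective at each vertex of the feasible region:
  z(0, 0) = 0
  z(9, 0) = -99
  z(8, 1) = -105  ←
  z(0, 3.667) = -62.33
The minimum is at a = 8, b = 1.

a = 8, b = 1, z = -105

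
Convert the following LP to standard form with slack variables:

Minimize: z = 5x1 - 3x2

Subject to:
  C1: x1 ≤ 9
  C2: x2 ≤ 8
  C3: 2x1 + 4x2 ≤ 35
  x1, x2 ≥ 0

min z = 5x1 - 3x2

s.t.
  x1 + s1 = 9
  x2 + s2 = 8
  2x1 + 4x2 + s3 = 35
  x1, x2, s1, s2, s3 ≥ 0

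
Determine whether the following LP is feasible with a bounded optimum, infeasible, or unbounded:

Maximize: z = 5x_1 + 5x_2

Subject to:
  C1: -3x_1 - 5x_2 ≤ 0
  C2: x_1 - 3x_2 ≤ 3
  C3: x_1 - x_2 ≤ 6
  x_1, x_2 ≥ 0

Unbounded (objective can increase without bound)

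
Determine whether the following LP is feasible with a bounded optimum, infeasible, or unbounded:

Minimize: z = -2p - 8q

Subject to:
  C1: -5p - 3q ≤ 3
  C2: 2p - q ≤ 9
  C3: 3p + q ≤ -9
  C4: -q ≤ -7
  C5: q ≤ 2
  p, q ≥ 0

Infeasible (no feasible solution exists)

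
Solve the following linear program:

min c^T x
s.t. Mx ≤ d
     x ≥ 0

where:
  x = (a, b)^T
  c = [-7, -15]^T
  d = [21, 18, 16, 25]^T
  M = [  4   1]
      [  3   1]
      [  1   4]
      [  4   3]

Evaluate the objective at each vertex of the feasible region:
  z(0, 0) = 0
  z(5.25, 0) = -36.75
  z(4.75, 2) = -63.25
  z(4, 3) = -73  ←
  z(0, 4) = -60
The minimum is at a = 4, b = 3.

a = 4, b = 3, z = -73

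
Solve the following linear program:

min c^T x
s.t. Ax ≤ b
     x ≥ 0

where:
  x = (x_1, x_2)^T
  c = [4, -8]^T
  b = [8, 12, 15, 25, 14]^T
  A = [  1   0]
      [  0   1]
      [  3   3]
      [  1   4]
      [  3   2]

Evaluate the objective at each vertex of the feasible region:
  z(0, 0) = 0
  z(4.667, 0) = 18.67
  z(4, 1) = 8
  z(0, 5) = -40  ←
The minimum is at x_1 = 0, x_2 = 5.

x_1 = 0, x_2 = 5, z = -40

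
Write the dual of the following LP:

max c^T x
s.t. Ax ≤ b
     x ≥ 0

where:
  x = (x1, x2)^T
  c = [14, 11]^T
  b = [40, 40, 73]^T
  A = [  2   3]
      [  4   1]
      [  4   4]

Primal max cᵀx s.t. Ax ≤ b, x ≥ 0  →  Dual min bᵀy s.t. Aᵀy ≥ c, y ≥ 0.

Minimize: z = 40y1 + 40y2 + 73y3

Subject to:
  2y1 + 4y2 + 4y3 ≥ 14
  3y1 + y2 + 4y3 ≥ 11
  y1, y2, y3 ≥ 0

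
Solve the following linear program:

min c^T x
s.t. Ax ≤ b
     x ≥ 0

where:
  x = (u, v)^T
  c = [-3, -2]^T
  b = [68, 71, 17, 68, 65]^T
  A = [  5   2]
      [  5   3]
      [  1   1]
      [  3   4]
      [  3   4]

Evaluate the objective at each vertex of the feasible region:
  z(0, 0) = 0
  z(13.6, 0) = -40.8
  z(12.4, 3) = -43.2
  z(10, 7) = -44  ←
  z(3, 14) = -37
  z(0, 16.25) = -32.5
The minimum is at u = 10, v = 7.

u = 10, v = 7, z = -44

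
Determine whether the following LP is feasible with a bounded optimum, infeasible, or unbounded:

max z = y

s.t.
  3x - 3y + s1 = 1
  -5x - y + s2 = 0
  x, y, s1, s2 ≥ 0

Unbounded (objective can increase without bound)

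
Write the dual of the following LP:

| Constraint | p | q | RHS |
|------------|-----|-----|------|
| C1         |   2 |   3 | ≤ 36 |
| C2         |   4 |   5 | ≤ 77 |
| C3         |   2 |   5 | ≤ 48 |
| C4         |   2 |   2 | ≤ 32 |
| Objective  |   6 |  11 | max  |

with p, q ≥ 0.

Primal max cᵀx s.t. Ax ≤ b, x ≥ 0  →  Dual min bᵀy s.t. Aᵀy ≥ c, y ≥ 0.

Minimize: z = 36y1 + 77y2 + 48y3 + 32y4

Subject to:
  2y1 + 4y2 + 2y3 + 2y4 ≥ 6
  3y1 + 5y2 + 5y3 + 2y4 ≥ 11
  y1, y2, y3, y4 ≥ 0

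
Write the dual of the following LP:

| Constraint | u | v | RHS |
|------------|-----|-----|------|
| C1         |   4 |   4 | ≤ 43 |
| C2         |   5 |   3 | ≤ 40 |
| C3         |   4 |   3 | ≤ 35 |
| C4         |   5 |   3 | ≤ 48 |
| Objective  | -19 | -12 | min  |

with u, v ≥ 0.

Primal min cᵀx s.t. Ax ≤ b, x ≥ 0  →  Dual max −bᵀy s.t. Aᵀy ≥ −c, y ≥ 0.

Maximize: z = -43y1 - 40y2 - 35y3 - 48y4

Subject to:
  4y1 + 5y2 + 4y3 + 5y4 ≥ 19
  4y1 + 3y2 + 3y3 + 3y4 ≥ 12
  y1, y2, y3, y4 ≥ 0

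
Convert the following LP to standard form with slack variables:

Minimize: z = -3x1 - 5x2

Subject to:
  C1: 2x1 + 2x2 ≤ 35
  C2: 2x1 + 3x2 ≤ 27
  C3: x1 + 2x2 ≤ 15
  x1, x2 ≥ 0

min z = -3x1 - 5x2

s.t.
  2x1 + 2x2 + s1 = 35
  2x1 + 3x2 + s2 = 27
  x1 + 2x2 + s3 = 15
  x1, x2, s1, s2, s3 ≥ 0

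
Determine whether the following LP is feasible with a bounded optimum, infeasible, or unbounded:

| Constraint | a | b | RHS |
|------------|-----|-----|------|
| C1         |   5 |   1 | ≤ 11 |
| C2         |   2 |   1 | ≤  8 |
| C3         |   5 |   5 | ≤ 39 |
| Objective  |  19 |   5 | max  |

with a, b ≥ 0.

Feasible with a bounded optimal solution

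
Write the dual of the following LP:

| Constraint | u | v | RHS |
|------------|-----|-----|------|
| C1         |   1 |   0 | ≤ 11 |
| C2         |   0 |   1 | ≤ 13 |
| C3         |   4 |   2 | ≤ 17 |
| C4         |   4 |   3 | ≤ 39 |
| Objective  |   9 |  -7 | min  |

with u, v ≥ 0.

Primal min cᵀx s.t. Ax ≤ b, x ≥ 0  →  Dual max −bᵀy s.t. Aᵀy ≥ −c, y ≥ 0.

Maximize: z = -11y1 - 13y2 - 17y3 - 39y4

Subject to:
  y1 + 4y3 + 4y4 ≥ -9
  y2 + 2y3 + 3y4 ≥ 7
  y1, y2, y3, y4 ≥ 0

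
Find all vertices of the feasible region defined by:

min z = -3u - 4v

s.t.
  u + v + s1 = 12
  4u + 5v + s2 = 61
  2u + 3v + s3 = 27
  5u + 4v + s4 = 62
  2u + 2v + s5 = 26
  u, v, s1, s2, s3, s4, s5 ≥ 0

(0, 0), (12, 0), (9, 3), (0, 9)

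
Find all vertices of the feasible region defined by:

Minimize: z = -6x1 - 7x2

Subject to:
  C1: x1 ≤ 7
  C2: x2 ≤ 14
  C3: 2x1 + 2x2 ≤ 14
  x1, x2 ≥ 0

(0, 0), (7, 0), (0, 7)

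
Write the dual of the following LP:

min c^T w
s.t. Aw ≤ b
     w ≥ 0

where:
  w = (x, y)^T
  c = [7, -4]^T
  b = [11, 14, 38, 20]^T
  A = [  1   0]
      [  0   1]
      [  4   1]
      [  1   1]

Primal min cᵀx s.t. Ax ≤ b, x ≥ 0  →  Dual max −bᵀy s.t. Aᵀy ≥ −c, y ≥ 0.

Maximize: z = -11y1 - 14y2 - 38y3 - 20y4

Subject to:
  y1 + 4y3 + y4 ≥ -7
  y2 + y3 + y4 ≥ 4
  y1, y2, y3, y4 ≥ 0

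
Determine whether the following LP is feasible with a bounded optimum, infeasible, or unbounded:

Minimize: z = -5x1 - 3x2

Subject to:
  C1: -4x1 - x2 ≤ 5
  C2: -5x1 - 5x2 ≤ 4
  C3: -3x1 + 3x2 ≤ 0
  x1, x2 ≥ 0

Unbounded (objective can decrease without bound)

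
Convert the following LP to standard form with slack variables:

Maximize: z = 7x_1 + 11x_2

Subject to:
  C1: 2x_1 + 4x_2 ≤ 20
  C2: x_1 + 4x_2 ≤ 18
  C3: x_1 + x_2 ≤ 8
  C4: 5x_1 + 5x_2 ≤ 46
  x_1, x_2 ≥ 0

max z = 7x_1 + 11x_2

s.t.
  2x_1 + 4x_2 + s1 = 20
  x_1 + 4x_2 + s2 = 18
  x_1 + x_2 + s3 = 8
  5x_1 + 5x_2 + s4 = 46
  x_1, x_2, s1, s2, s3, s4 ≥ 0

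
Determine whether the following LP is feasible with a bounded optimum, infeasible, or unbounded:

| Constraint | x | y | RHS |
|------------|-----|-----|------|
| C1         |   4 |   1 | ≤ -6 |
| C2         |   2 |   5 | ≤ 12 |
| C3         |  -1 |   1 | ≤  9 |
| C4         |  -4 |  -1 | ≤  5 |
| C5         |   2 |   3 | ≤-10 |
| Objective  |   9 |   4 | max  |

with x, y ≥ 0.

Infeasible (no feasible solution exists)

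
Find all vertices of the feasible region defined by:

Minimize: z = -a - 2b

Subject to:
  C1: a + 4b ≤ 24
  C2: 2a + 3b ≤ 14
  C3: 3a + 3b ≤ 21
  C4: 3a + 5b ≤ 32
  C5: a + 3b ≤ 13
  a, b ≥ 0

(0, 0), (7, 0), (1, 4), (0, 4.333)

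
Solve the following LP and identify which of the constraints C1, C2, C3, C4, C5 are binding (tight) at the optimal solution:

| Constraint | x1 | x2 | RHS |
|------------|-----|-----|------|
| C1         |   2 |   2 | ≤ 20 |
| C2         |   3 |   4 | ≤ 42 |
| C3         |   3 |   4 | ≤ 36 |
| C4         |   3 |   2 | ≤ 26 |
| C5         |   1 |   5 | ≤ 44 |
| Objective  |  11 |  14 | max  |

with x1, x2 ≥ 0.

At x1 = 4, x2 = 6, compute slack b - a·x for each constraint:
  C1: 20 − 20 = 0  (binding)
  C2: 42 − 36 = 6  (slack)
  C3: 36 − 36 = 0  (binding)
  C4: 26 − 24 = 2  (slack)
  C5: 44 − 34 = 10  (slack)

Optimal: x1 = 4, x2 = 6
Binding: C1, C3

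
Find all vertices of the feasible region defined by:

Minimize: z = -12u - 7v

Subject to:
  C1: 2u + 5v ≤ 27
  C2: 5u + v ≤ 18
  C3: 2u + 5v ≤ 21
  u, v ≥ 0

(0, 0), (3.6, 0), (3, 3), (0, 4.2)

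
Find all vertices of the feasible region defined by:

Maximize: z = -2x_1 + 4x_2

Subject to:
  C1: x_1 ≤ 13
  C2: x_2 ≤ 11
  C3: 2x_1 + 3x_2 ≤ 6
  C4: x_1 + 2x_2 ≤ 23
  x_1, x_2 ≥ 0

(0, 0), (3, 0), (0, 2)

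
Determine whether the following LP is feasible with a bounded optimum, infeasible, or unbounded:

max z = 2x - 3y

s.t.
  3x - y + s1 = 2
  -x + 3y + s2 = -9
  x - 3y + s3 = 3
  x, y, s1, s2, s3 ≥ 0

Infeasible (no feasible solution exists)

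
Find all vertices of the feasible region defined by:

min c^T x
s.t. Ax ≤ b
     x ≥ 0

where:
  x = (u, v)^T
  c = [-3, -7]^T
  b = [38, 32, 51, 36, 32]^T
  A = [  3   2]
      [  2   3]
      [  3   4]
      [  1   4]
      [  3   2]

(0, 0), (10.67, 0), (6.4, 6.4), (4, 8), (0, 9)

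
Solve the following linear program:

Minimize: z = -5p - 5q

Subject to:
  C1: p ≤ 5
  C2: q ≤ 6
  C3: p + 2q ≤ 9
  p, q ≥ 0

Evaluate the objective at each vertex of the feasible region:
  z(0, 0) = 0
  z(5, 0) = -25
  z(5, 2) = -35  ←
  z(0, 4.5) = -22.5
The minimum is at p = 5, q = 2.

p = 5, q = 2, z = -35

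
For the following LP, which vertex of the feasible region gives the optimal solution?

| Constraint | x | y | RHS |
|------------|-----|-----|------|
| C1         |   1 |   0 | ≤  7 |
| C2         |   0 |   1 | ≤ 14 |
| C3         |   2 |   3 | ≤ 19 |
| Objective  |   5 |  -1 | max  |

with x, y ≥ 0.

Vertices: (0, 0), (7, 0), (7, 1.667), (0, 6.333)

Evaluate the objective at each vertex of the feasible region:
  z(0, 0) = 0
  z(7, 0) = 35  ←
  z(7, 1.667) = 33.33
  z(0, 6.333) = -6.333
The maximum is at x = 7, y = 0.

(7, 0)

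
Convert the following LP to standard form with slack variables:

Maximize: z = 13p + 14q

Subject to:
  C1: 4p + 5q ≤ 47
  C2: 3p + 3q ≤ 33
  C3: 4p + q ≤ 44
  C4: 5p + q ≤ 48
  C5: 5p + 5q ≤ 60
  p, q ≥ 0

max z = 13p + 14q

s.t.
  4p + 5q + s1 = 47
  3p + 3q + s2 = 33
  4p + q + s3 = 44
  5p + q + s4 = 48
  5p + 5q + s5 = 60
  p, q, s1, s2, s3, s4, s5 ≥ 0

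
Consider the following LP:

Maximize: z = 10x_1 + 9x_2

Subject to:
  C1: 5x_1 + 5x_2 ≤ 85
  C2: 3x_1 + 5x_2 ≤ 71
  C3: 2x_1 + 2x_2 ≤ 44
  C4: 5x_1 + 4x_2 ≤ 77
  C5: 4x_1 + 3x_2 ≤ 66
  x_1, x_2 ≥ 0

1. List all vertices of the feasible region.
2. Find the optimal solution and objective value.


1. (0, 0), (15.4, 0), (9, 8), (7, 10), (0, 14.2)
2. x_1 = 9, x_2 = 8, z = 162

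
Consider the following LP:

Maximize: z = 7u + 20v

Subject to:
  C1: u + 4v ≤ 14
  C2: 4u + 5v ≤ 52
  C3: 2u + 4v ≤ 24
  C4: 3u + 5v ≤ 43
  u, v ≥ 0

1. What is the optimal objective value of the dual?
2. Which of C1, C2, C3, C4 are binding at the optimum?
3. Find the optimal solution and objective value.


1. 90
2. C1, C3
3. u = 10, v = 1, z = 90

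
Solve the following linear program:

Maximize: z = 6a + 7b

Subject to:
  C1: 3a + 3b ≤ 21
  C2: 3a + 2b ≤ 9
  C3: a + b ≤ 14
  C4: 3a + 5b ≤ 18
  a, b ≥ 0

Evaluate the objective at each vertex of the feasible region:
  z(0, 0) = 0
  z(3, 0) = 18
  z(1, 3) = 27  ←
  z(0, 3.6) = 25.2
The maximum is at a = 1, b = 3.

a = 1, b = 3, z = 27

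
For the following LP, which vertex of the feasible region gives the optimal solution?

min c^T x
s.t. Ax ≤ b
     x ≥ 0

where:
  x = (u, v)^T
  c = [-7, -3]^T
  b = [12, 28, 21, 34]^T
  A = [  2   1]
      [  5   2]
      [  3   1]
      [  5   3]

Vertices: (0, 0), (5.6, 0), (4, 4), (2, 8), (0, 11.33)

Evaluate the objective at each vertex of the feasible region:
  z(0, 0) = 0
  z(5.6, 0) = -39.2
  z(4, 4) = -40  ←
  z(2, 8) = -38
  z(0, 11.33) = -34
The minimum is at u = 4, v = 4.

(4, 4)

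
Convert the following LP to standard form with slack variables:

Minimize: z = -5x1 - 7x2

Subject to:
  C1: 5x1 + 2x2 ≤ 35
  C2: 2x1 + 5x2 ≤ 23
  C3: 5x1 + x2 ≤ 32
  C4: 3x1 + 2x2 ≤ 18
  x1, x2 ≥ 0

min z = -5x1 - 7x2

s.t.
  5x1 + 2x2 + s1 = 35
  2x1 + 5x2 + s2 = 23
  5x1 + x2 + s3 = 32
  3x1 + 2x2 + s4 = 18
  x1, x2, s1, s2, s3, s4 ≥ 0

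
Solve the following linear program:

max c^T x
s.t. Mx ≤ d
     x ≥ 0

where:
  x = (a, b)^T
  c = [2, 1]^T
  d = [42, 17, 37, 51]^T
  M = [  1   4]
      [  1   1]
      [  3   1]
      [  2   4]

Evaluate the objective at each vertex of the feasible region:
  z(0, 0) = 0
  z(12.33, 0) = 24.67
  z(10, 7) = 27  ←
  z(8.667, 8.333) = 25.67
  z(0, 10.5) = 10.5
The maximum is at a = 10, b = 7.

a = 10, b = 7, z = 27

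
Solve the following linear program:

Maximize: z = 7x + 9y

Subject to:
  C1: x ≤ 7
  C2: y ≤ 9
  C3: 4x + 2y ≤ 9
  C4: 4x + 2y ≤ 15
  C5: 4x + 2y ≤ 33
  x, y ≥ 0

Evaluate the objective at each vertex of the feasible region:
  z(0, 0) = 0
  z(2.25, 0) = 15.75
  z(0, 4.5) = 40.5  ←
The maximum is at x = 0, y = 4.5.

x = 0, y = 4.5, z = 40.5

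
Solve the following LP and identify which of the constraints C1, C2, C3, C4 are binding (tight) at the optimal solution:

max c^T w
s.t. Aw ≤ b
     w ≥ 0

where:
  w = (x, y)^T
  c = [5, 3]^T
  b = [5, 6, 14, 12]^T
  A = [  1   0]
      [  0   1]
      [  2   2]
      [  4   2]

At x = 0, y = 6, compute slack b - a·x for each constraint:
  C1: 5 − 0 = 5  (slack)
  C2: 6 − 6 = 0  (binding)
  C3: 14 − 12 = 2  (slack)
  C4: 12 − 12 = 0  (binding)

Optimal: x = 0, y = 6
Binding: C2, C4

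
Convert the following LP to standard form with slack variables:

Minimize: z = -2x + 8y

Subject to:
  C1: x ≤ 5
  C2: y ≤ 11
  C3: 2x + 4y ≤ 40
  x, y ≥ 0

min z = -2x + 8y

s.t.
  x + s1 = 5
  y + s2 = 11
  2x + 4y + s3 = 40
  x, y, s1, s2, s3 ≥ 0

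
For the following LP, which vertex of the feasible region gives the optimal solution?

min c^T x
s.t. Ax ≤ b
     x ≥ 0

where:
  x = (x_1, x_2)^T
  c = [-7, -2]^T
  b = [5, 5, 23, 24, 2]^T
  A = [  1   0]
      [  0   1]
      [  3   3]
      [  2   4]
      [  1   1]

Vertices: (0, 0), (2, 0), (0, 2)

Evaluate the objective at each vertex of the feasible region:
  z(0, 0) = 0
  z(2, 0) = -14  ←
  z(0, 2) = -4
The minimum is at x_1 = 2, x_2 = 0.

(2, 0)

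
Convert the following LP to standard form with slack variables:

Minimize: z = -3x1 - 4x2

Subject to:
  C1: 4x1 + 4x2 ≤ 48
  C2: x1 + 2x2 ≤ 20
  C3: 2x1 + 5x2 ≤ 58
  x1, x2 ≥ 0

min z = -3x1 - 4x2

s.t.
  4x1 + 4x2 + s1 = 48
  x1 + 2x2 + s2 = 20
  2x1 + 5x2 + s3 = 58
  x1, x2, s1, s2, s3 ≥ 0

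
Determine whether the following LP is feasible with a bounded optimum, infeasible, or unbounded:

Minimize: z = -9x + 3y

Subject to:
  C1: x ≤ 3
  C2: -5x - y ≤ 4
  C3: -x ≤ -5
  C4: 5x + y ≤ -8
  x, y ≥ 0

Infeasible (no feasible solution exists)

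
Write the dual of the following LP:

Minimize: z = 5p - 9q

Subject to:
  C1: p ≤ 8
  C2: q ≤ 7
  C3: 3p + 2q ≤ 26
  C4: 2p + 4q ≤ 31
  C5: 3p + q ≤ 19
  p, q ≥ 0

Primal min cᵀx s.t. Ax ≤ b, x ≥ 0  →  Dual max −bᵀy s.t. Aᵀy ≥ −c, y ≥ 0.

Maximize: z = -8y1 - 7y2 - 26y3 - 31y4 - 19y5

Subject to:
  y1 + 3y3 + 2y4 + 3y5 ≥ -5
  y2 + 2y3 + 4y4 + y5 ≥ 9
  y1, y2, y3, y4, y5 ≥ 0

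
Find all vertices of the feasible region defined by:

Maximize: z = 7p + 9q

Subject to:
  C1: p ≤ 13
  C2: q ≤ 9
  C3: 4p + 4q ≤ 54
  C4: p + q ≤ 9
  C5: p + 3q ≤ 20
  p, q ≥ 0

(0, 0), (9, 0), (3.5, 5.5), (0, 6.667)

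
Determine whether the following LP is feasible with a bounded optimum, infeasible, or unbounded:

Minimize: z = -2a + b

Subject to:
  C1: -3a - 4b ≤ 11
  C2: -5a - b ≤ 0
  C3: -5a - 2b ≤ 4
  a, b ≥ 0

Unbounded (objective can decrease without bound)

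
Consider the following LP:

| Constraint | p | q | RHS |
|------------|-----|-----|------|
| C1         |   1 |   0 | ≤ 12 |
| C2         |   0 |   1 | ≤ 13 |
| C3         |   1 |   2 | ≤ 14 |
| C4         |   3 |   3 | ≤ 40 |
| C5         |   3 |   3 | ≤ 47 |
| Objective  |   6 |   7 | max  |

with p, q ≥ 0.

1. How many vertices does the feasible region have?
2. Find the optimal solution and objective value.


1. 4
2. p = 12, q = 1, z = 79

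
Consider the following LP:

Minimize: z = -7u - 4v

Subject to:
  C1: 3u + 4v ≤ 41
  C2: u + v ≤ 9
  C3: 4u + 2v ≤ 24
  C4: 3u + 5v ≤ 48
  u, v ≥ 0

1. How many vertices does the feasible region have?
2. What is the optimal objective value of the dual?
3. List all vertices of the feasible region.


1. 4
2. -45
3. (0, 0), (6, 0), (3, 6), (0, 9)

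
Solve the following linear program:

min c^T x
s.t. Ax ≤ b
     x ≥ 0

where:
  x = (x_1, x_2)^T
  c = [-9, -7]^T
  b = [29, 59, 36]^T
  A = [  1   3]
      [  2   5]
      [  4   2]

Evaluate the objective at each vertex of the feasible region:
  z(0, 0) = 0
  z(9, 0) = -81
  z(5, 8) = -101  ←
  z(0, 9.667) = -67.67
The minimum is at x_1 = 5, x_2 = 8.

x_1 = 5, x_2 = 8, z = -101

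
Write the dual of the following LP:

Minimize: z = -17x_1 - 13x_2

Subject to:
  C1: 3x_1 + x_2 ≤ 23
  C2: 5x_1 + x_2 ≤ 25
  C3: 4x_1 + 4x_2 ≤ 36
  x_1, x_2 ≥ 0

Primal min cᵀx s.t. Ax ≤ b, x ≥ 0  →  Dual max −bᵀy s.t. Aᵀy ≥ −c, y ≥ 0.

Maximize: z = -23y1 - 25y2 - 36y3

Subject to:
  3y1 + 5y2 + 4y3 ≥ 17
  y1 + y2 + 4y3 ≥ 13
  y1, y2, y3 ≥ 0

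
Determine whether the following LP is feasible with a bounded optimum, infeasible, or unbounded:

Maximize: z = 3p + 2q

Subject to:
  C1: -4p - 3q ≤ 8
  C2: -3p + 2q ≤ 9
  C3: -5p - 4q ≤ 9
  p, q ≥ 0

Unbounded (objective can increase without bound)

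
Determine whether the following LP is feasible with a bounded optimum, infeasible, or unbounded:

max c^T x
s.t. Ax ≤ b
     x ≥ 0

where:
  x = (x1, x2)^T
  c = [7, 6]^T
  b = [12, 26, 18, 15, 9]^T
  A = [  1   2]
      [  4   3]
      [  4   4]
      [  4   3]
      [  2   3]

Feasible with a bounded optimal solution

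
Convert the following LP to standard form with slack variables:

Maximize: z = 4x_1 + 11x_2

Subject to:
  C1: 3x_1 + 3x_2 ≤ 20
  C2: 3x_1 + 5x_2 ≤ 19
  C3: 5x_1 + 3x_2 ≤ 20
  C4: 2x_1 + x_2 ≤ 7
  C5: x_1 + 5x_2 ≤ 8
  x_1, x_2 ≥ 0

max z = 4x_1 + 11x_2

s.t.
  3x_1 + 3x_2 + s1 = 20
  3x_1 + 5x_2 + s2 = 19
  5x_1 + 3x_2 + s3 = 20
  2x_1 + x_2 + s4 = 7
  x_1 + 5x_2 + s5 = 8
  x_1, x_2, s1, s2, s3, s4, s5 ≥ 0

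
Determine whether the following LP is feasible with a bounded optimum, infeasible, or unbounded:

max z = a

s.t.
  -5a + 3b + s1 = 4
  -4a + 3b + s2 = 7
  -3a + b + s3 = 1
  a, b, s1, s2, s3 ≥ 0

Unbounded (objective can increase without bound)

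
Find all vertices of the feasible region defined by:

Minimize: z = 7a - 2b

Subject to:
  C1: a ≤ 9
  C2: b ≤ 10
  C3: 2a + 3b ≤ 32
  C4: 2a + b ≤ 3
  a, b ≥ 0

(0, 0), (1.5, 0), (0, 3)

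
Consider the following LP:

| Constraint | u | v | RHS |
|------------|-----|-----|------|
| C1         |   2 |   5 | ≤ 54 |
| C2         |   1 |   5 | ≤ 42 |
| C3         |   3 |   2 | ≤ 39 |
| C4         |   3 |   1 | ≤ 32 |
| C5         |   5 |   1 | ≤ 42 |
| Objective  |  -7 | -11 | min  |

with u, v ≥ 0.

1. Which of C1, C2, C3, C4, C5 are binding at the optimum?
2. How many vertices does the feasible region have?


1. C2, C5
2. 4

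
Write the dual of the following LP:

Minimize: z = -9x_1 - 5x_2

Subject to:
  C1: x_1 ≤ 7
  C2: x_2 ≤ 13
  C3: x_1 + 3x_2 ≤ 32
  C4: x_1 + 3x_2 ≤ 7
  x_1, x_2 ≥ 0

Primal min cᵀx s.t. Ax ≤ b, x ≥ 0  →  Dual max −bᵀy s.t. Aᵀy ≥ −c, y ≥ 0.

Maximize: z = -7y1 - 13y2 - 32y3 - 7y4

Subject to:
  y1 + y3 + y4 ≥ 9
  y2 + 3y3 + 3y4 ≥ 5
  y1, y2, y3, y4 ≥ 0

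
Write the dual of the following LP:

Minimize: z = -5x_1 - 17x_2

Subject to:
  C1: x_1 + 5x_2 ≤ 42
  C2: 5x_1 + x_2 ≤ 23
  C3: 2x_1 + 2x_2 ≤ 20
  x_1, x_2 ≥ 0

Primal min cᵀx s.t. Ax ≤ b, x ≥ 0  →  Dual max −bᵀy s.t. Aᵀy ≥ −c, y ≥ 0.

Maximize: z = -42y1 - 23y2 - 20y3

Subject to:
  y1 + 5y2 + 2y3 ≥ 5
  5y1 + y2 + 2y3 ≥ 17
  y1, y2, y3 ≥ 0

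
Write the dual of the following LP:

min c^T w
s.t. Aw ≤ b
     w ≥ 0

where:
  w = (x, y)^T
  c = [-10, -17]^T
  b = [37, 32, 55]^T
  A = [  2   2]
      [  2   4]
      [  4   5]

Primal min cᵀx s.t. Ax ≤ b, x ≥ 0  →  Dual max −bᵀy s.t. Aᵀy ≥ −c, y ≥ 0.

Maximize: z = -37y1 - 32y2 - 55y3

Subject to:
  2y1 + 2y2 + 4y3 ≥ 10
  2y1 + 4y2 + 5y3 ≥ 17
  y1, y2, y3 ≥ 0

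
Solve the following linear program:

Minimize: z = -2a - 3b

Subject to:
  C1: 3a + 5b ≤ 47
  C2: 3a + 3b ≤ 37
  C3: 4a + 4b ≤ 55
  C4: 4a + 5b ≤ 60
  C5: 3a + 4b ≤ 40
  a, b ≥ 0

Evaluate the objective at each vertex of the feasible region:
  z(0, 0) = 0
  z(12.33, 0) = -24.67
  z(9.333, 3) = -27.67
  z(4, 7) = -29  ←
  z(0, 9.4) = -28.2
The minimum is at a = 4, b = 7.

a = 4, b = 7, z = -29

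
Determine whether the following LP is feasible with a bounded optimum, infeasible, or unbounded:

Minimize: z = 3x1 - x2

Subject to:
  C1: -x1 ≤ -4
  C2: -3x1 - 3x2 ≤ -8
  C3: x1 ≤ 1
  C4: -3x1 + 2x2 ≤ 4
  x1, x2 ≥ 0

Infeasible (no feasible solution exists)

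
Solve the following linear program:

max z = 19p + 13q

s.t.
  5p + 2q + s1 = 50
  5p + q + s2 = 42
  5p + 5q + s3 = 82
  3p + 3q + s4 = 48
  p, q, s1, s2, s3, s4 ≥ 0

Evaluate the objective at each vertex of the feasible region:
  z(0, 0) = 0
  z(8.4, 0) = 159.6
  z(6.8, 8) = 233.2
  z(6, 10) = 244  ←
  z(0, 16) = 208
The maximum is at p = 6, q = 10.

p = 6, q = 10, z = 244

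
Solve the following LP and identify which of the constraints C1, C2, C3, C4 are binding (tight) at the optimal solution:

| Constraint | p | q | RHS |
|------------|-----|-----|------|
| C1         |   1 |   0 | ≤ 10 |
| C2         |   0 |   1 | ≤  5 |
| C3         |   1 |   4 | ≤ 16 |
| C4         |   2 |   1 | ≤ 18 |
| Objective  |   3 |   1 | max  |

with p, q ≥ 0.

At p = 9, q = 0, compute slack b - a·x for each constraint:
  C1: 10 − 9 = 1  (slack)
  C2: 5 − 0 = 5  (slack)
  C3: 16 − 9 = 7  (slack)
  C4: 18 − 18 = 0  (binding)

Optimal: p = 9, q = 0
Binding: C4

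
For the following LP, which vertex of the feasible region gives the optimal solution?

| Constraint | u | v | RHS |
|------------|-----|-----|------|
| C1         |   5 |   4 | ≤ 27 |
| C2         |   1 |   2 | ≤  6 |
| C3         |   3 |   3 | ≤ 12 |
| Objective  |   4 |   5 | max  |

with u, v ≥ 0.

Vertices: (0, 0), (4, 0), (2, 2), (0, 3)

Evaluate the objective at each vertex of the feasible region:
  z(0, 0) = 0
  z(4, 0) = 16
  z(2, 2) = 18  ←
  z(0, 3) = 15
The maximum is at u = 2, v = 2.

(2, 2)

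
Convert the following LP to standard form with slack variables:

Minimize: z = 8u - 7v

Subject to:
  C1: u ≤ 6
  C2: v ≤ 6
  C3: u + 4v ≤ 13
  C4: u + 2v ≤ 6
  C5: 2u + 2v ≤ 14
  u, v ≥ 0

min z = 8u - 7v

s.t.
  u + s1 = 6
  v + s2 = 6
  u + 4v + s3 = 13
  u + 2v + s4 = 6
  2u + 2v + s5 = 14
  u, v, s1, s2, s3, s4, s5 ≥ 0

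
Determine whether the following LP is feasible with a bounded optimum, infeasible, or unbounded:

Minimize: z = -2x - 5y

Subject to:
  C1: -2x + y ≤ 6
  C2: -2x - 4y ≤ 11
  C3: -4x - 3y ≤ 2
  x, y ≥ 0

Unbounded (objective can decrease without bound)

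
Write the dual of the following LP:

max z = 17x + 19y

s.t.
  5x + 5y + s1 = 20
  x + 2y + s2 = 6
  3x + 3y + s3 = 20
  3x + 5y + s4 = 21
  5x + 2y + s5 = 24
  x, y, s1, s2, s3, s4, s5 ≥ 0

Primal max cᵀx s.t. Ax ≤ b, x ≥ 0  →  Dual min bᵀy s.t. Aᵀy ≥ c, y ≥ 0.

Minimize: z = 20y1 + 6y2 + 20y3 + 21y4 + 24y5

Subject to:
  5y1 + y2 + 3y3 + 3y4 + 5y5 ≥ 17
  5y1 + 2y2 + 3y3 + 5y4 + 2y5 ≥ 19
  y1, y2, y3, y4, y5 ≥ 0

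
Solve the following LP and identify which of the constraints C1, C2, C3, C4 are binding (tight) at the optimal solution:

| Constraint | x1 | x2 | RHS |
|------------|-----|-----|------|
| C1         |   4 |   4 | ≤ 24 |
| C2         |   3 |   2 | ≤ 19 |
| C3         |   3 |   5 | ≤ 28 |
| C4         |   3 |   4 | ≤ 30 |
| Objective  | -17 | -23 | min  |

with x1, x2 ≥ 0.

At x1 = 1, x2 = 5, compute slack b - a·x for each constraint:
  C1: 24 − 24 = 0  (binding)
  C2: 19 − 13 = 6  (slack)
  C3: 28 − 28 = 0  (binding)
  C4: 30 − 23 = 7  (slack)

Optimal: x1 = 1, x2 = 5
Binding: C1, C3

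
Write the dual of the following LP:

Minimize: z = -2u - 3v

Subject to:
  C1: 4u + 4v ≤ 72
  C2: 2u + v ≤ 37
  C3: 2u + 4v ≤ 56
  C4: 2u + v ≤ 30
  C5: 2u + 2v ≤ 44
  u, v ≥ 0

Primal min cᵀx s.t. Ax ≤ b, x ≥ 0  →  Dual max −bᵀy s.t. Aᵀy ≥ −c, y ≥ 0.

Maximize: z = -72y1 - 37y2 - 56y3 - 30y4 - 44y5

Subject to:
  4y1 + 2y2 + 2y3 + 2y4 + 2y5 ≥ 2
  4y1 + y2 + 4y3 + y4 + 2y5 ≥ 3
  y1, y2, y3, y4, y5 ≥ 0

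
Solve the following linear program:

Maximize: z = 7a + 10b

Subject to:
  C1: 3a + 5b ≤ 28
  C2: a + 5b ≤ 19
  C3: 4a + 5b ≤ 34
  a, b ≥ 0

Evaluate the objective at each vertex of the feasible region:
  z(0, 0) = 0
  z(8.5, 0) = 59.5
  z(6, 2) = 62  ←
  z(4.5, 2.9) = 60.5
  z(0, 3.8) = 38
The maximum is at a = 6, b = 2.

a = 6, b = 2, z = 62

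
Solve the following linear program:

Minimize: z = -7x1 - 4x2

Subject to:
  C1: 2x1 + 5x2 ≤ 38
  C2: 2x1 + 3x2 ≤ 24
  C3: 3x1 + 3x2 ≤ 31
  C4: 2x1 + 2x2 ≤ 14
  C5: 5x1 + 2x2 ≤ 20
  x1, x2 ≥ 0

Evaluate the objective at each vertex of the feasible region:
  z(0, 0) = 0
  z(4, 0) = -28
  z(2, 5) = -34  ←
  z(0, 7) = -28
The minimum is at x1 = 2, x2 = 5.

x1 = 2, x2 = 5, z = -34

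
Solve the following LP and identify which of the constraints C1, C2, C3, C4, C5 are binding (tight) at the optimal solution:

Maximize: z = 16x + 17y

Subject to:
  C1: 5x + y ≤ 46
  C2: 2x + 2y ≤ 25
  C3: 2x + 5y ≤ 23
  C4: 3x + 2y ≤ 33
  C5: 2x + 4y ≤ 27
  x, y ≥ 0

At x = 9, y = 1, compute slack b - a·x for each constraint:
  C1: 46 − 46 = 0  (binding)
  C2: 25 − 20 = 5  (slack)
  C3: 23 − 23 = 0  (binding)
  C4: 33 − 29 = 4  (slack)
  C5: 27 − 22 = 5  (slack)

Optimal: x = 9, y = 1
Binding: C1, C3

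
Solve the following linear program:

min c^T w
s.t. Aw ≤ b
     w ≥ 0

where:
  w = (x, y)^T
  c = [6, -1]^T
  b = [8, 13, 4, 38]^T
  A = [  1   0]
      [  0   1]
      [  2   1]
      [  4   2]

Evaluate the objective at each vertex of the feasible region:
  z(0, 0) = 0
  z(2, 0) = 12
  z(0, 4) = -4  ←
The minimum is at x = 0, y = 4.

x = 0, y = 4, z = -4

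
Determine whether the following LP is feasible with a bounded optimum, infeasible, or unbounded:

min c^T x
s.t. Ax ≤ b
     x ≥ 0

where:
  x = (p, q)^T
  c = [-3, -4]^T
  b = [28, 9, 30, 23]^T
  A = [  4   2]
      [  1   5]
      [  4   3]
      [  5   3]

Feasible with a bounded optimal solution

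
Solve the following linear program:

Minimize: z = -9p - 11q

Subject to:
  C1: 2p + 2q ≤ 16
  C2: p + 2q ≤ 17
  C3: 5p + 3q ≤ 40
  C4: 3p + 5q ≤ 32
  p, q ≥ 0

Evaluate the objective at each vertex of the feasible region:
  z(0, 0) = 0
  z(8, 0) = -72
  z(4, 4) = -80  ←
  z(0, 6.4) = -70.4
The minimum is at p = 4, q = 4.

p = 4, q = 4, z = -80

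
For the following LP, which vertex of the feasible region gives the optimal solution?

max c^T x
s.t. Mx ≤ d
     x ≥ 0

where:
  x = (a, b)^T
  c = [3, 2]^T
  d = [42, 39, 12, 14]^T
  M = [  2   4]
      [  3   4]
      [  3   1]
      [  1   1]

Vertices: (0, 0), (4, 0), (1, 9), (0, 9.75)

Evaluate the objective at each vertex of the feasible region:
  z(0, 0) = 0
  z(4, 0) = 12
  z(1, 9) = 21  ←
  z(0, 9.75) = 19.5
The maximum is at a = 1, b = 9.

(1, 9)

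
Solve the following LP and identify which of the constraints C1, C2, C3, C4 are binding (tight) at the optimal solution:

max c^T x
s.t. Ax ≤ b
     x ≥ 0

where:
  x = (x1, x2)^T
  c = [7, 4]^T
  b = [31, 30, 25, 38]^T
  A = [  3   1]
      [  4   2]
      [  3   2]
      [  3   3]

At x1 = 5, x2 = 5, compute slack b - a·x for each constraint:
  C1: 31 − 20 = 11  (slack)
  C2: 30 − 30 = 0  (binding)
  C3: 25 − 25 = 0  (binding)
  C4: 38 − 30 = 8  (slack)

Optimal: x1 = 5, x2 = 5
Binding: C2, C3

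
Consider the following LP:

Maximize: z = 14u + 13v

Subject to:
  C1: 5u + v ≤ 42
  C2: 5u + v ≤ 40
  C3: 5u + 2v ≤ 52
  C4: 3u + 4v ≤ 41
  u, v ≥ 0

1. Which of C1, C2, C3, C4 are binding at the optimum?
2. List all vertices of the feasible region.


1. C2, C4
2. (0, 0), (8, 0), (7, 5), (0, 10.25)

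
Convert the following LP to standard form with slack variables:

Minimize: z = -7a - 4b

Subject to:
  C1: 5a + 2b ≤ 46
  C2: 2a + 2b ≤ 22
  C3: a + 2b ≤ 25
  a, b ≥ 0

min z = -7a - 4b

s.t.
  5a + 2b + s1 = 46
  2a + 2b + s2 = 22
  a + 2b + s3 = 25
  a, b, s1, s2, s3 ≥ 0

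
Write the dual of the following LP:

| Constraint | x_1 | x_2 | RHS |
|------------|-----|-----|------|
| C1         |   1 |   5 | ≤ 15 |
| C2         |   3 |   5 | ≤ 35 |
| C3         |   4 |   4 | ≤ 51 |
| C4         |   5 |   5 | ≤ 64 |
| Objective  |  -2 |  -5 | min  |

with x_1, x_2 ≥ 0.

Primal min cᵀx s.t. Ax ≤ b, x ≥ 0  →  Dual max −bᵀy s.t. Aᵀy ≥ −c, y ≥ 0.

Maximize: z = -15y1 - 35y2 - 51y3 - 64y4

Subject to:
  y1 + 3y2 + 4y3 + 5y4 ≥ 2
  5y1 + 5y2 + 4y3 + 5y4 ≥ 5
  y1, y2, y3, y4 ≥ 0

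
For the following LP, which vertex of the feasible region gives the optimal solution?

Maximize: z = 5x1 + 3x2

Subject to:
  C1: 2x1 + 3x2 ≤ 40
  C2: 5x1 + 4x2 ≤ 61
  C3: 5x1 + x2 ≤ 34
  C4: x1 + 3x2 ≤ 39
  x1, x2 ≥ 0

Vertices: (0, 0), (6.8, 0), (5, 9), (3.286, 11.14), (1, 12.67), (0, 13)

Evaluate the objective at each vertex of the feasible region:
  z(0, 0) = 0
  z(6.8, 0) = 34
  z(5, 9) = 52  ←
  z(3.286, 11.14) = 49.86
  z(1, 12.67) = 43
  z(0, 13) = 39
The maximum is at x1 = 5, x2 = 9.

(5, 9)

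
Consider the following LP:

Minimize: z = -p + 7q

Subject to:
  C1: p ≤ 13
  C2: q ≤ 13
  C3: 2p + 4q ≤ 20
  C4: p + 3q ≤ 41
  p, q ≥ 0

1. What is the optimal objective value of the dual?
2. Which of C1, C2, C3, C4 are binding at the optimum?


1. -10
2. C3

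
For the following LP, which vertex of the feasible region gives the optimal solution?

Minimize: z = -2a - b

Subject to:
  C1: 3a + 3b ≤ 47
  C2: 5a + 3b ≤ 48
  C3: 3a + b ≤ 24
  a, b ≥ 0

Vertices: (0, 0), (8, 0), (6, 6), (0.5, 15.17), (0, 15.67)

Evaluate the objective at each vertex of the feasible region:
  z(0, 0) = 0
  z(8, 0) = -16
  z(6, 6) = -18  ←
  z(0.5, 15.17) = -16.17
  z(0, 15.67) = -15.67
The minimum is at a = 6, b = 6.

(6, 6)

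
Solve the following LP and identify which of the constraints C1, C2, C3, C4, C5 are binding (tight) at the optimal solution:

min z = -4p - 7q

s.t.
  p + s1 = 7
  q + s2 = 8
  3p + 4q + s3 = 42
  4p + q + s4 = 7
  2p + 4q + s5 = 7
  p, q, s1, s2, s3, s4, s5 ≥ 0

At p = 1.5, q = 1, compute slack b - a·x for each constraint:
  C1: 7 − 1.5 = 5.5  (slack)
  C2: 8 − 1 = 7  (slack)
  C3: 42 − 8.5 = 33.5  (slack)
  C4: 7 − 7 = 0  (binding)
  C5: 7 − 7 = 0  (binding)

Optimal: p = 1.5, q = 1
Binding: C4, C5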